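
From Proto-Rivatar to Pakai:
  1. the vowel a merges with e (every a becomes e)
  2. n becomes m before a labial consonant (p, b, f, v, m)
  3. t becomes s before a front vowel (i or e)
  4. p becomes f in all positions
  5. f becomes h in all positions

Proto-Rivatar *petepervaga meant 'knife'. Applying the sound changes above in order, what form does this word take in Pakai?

Pakai: *petepervaga
  petepervaga → petepervege   [vowel merger]
  petepervege (rule 2 does not apply)
  petepervege → pesepervege   [palatalisation]
  pesepervege → fesefervege   [unconditioned shift]
  fesefervege → hesehervege   [unconditioned shift]
  giving Pakai hesehervege.

hesehervege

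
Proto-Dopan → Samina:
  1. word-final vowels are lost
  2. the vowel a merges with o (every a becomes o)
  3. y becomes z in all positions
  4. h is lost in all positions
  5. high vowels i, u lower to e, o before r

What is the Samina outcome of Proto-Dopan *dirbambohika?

Samina: start from *dirbambohika.
  rule 1 (apocope): dirbambohika → dirbambohik
  rule 2 (vowel merger): dirbambohik → dirbombohik
  rule 3: no change — dirbombohik
  rule 4 (h-loss): dirbombohik → dirbomboik
  rule 5 (pre-rhotic lowering): dirbomboik → derbomboik
  ⇒ Samina derbomboik

derbomboik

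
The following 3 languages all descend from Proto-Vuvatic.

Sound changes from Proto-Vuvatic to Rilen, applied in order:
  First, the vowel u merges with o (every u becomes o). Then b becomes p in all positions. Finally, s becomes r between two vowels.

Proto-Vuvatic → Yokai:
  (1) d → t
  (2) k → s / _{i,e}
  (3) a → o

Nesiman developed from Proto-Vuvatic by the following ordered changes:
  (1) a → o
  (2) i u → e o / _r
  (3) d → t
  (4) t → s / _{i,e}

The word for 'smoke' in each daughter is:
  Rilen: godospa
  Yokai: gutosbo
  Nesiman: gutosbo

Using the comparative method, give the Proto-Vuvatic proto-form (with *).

*gudosba

Position 6: Rilen has p, Yokai has b, Nesiman has b. Yokai preserves b here (none of its changes turn any other segment into b), so the proto-segment is *b.
Position 3: Rilen has d, Yokai has t, Nesiman has t. Rilen preserves d here (none of its changes turn any other segment into d), so the proto-segment is *d.
Continuing position by position gives *gudosba; check it forward:
Rilen: *gudosba > godosba > godospa  (by vowel merger, unconditioned shift)
Yokai: start from *gudosba.
  rule 1 (unconditioned shift): gudosba → gutosba
  rule 2: no change — gutosba
  rule 3 (vowel merger): gutosba → gutosbo
  ⇒ Yokai gutosbo
Nesiman: start from *gudosba.
  rule 1 (vowel merger): gudosba → gudosbo
  rule 2: no change — gudosbo
  rule 3 (unconditioned shift): gudosbo → gutosbo
  rule 4: no change — gutosbo
  ⇒ Nesiman gutosbo
No other proto-form is consistent with every reflex, so the reconstruction is *gudosba.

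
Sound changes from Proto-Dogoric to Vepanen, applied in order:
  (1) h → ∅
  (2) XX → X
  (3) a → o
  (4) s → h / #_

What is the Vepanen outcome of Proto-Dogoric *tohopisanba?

topisonbo

Vepanen: *tohopisanba > toopisanba > topisanba > topisonbo  (by h-loss, degemination, vowel merger)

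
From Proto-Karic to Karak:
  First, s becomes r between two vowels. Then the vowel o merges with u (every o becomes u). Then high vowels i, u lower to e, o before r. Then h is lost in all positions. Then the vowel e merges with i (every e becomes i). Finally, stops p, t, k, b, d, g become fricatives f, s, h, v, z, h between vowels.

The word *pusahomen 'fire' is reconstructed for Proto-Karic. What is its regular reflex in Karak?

Karak: start from *pusahomen.
  rule 1 (rhotacism): pusahomen → purahomen
  rule 2 (vowel merger): purahomen → purahumen
  rule 3 (pre-rhotic lowering): purahumen → porahumen
  rule 4 (h-loss): porahumen → poraumen
  rule 5 (vowel merger): poraumen → poraumin
  rule 6: no change — poraumin
  ⇒ Karak poraumin

poraumin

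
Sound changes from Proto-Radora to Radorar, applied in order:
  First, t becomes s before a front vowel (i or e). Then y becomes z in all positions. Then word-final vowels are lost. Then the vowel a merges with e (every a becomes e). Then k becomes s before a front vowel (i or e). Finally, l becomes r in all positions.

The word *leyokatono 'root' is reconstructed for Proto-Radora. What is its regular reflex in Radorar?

rezoseton

Radorar: *leyokatono
  leyokatono (rule 1 does not apply)
  leyokatono → lezokatono   [unconditioned shift]
  lezokatono → lezokaton   [apocope]
  lezokaton → lezoketon   [vowel merger]
  lezoketon → lezoseton   [palatalisation]
  lezoseton → rezoseton   [unconditioned shift]
  giving Radorar rezoseton.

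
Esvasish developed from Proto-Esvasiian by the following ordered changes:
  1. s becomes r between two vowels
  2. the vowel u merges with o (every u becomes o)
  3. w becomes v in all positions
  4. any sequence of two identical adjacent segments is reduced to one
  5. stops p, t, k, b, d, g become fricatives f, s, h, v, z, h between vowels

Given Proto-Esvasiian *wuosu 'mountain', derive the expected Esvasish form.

voro

Esvasish: *wuosu > wuoru > wooro > vooro > voro  (by rhotacism, vowel merger, unconditioned shift, degemination)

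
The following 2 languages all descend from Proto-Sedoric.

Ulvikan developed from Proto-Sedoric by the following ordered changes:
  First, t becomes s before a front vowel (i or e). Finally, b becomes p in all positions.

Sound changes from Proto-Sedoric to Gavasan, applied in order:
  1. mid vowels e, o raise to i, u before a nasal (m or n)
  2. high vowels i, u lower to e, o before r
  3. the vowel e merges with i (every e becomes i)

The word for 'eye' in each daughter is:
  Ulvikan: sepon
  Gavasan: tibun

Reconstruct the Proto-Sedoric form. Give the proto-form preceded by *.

*tebon

Position 3: Ulvikan has p, Gavasan has b. Gavasan preserves b here (none of its changes turn any other segment into b), so the proto-segment is *b.
Position 2: Ulvikan has e, Gavasan has i. Ulvikan preserves e here (none of its changes turn any other segment into e), so the proto-segment is *e.
This points to *tebon. Verify forward in each daughter:
Ulvikan: start from *tebon.
  rule 1 (palatalisation): tebon → sebon
  rule 2 (unconditioned shift): sebon → sepon
  ⇒ Ulvikan sepon
Gavasan: *tebon > tebun > tibun  (by pre-nasal raising, vowel merger)
No other proto-form is consistent with every reflex, so the reconstruction is *tebon.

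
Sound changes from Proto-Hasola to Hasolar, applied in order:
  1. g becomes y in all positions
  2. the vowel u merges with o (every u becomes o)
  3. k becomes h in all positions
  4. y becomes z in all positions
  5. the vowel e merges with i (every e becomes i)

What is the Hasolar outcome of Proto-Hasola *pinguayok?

pinzoazoh

Hasolar: *pinguayok > pinyuayok > pinyoayok > pinyoayoh > pinzoazoh  (by unconditioned shift, vowel merger, unconditioned shift, unconditioned shift)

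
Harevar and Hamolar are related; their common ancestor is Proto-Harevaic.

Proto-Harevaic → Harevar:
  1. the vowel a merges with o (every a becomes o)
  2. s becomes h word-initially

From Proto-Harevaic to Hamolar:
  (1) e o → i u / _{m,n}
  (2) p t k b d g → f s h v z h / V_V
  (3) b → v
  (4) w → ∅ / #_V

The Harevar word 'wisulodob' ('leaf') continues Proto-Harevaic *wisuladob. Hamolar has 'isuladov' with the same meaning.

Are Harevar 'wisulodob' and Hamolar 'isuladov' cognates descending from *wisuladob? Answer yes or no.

no

Derive the expected Hamolar reflex of *wisuladob:
Hamolar: start from *wisuladob.
  rule 1: no change — wisuladob
  rule 2 (intervocalic lenition): wisuladob → wisulazob
  rule 3 (unconditioned shift): wisulazob → wisulazov
  rule 4 (glide loss): wisulazov → isulazov
  ⇒ Hamolar isulazov
The regular Hamolar reflex would be 'isulazov', but the attested form is 'isuladov'. The correspondence is irregular, so they are not cognates (the Hamolar form has a different source).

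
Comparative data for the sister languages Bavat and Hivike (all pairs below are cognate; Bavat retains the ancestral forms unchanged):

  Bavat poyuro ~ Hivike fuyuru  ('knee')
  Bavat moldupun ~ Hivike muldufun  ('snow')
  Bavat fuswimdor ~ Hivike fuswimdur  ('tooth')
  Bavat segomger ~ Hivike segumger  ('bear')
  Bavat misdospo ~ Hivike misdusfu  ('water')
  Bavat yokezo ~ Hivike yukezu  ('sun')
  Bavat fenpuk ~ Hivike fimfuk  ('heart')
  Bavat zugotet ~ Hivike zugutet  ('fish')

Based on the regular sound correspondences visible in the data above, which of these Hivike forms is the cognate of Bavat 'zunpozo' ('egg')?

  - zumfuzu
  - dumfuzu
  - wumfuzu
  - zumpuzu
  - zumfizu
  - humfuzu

fenpuk ~ fimfuk — Bavat n corresponds to Hivike m after a vowel, before a labial obstruent.
misdospo ~ misdusfu — Bavat p corresponds to Hivike f after a consonant, before a back vowel.
poyuro ~ fuyuru, moldupun ~ muldufun — Bavat o corresponds to Hivike u after a consonant, before a consonant other than r, m, n, p, b, f, v.
poyuro ~ fuyuru, misdospo ~ misdusfu — Bavat o corresponds to Hivike u word-finally.
Applying these to Bavat 'zunpozo':
  zunpozo → zumpozo   (n→m after a vowel, before a labial obstruent)
  zumpozo → zumfozo   (p→f after a consonant, before a back vowel)
  zumfozo → zumfuzo   (o→u after a consonant, before a consonant other than r, m, n, p, b, f, v)
  zumfuzo → zumfuzu   (o→u word-finally)
So the Hivike cognate is 'zumfuzu'.

zumfuzu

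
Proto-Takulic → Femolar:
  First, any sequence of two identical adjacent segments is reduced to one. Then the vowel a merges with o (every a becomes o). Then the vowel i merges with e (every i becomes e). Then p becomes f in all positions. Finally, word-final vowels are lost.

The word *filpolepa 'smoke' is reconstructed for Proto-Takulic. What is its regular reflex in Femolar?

felfolef

Femolar: *filpolepa > filpolepo > felpolepo > felfolefo > felfolef  (by vowel merger, vowel merger, unconditioned shift, apocope)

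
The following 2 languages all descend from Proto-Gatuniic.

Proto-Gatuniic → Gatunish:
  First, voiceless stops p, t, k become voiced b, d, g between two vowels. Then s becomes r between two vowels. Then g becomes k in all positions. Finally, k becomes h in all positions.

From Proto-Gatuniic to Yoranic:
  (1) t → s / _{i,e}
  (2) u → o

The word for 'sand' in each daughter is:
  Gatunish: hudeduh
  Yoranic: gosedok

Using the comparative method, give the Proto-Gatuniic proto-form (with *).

Position 2: Gatunish has u, Yoranic has o. Gatunish preserves u here (none of its changes turn any other segment into u), so the proto-segment is *u.
Position 1: Gatunish has h, Yoranic has g. Yoranic preserves g here (none of its changes turn any other segment into g), so the proto-segment is *g.
Position 3: Gatunish has d, Yoranic has s. Taking the neighbouring segments as reconstructed: Gatunish d could go back to *t or *d; Yoranic s could go back to *t or *s — the one source consistent with every daughter is *t.
This points to *guteduk. Verify forward in each daughter:
Gatunish: start from *guteduk.
  rule 1 (intervocalic voicing): guteduk → gudeduk
  rule 2: no change — gudeduk
  rule 3 (unconditioned shift): gudeduk → kudeduk
  rule 4 (unconditioned shift): kudeduk → hudeduh
  ⇒ Gatunish hudeduh
Yoranic: *guteduk > guseduk > gosedok  (by palatalisation, vowel merger)
Only *guteduk yields all of Gatunish hudeduh, Yoranic gosedok.

*guteduk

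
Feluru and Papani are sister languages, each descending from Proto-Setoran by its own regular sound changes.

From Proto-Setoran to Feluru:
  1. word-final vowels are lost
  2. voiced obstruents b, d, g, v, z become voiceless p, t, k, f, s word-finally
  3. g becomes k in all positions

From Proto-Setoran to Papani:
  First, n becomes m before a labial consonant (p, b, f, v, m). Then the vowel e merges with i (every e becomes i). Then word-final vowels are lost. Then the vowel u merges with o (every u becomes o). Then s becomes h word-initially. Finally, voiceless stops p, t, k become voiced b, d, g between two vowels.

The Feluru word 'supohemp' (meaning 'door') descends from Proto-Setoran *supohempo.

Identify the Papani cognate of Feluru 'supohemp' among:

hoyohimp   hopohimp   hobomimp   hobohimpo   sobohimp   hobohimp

hobohimp

Papani: *supohempo > supohimpo > supohimp > sopohimp > hopohimp > hobohimp  (by vowel merger, apocope, vowel merger, debuccalisation, intervocalic voicing)
Only 'hobohimp' matches the regular Papani development of *supohempo.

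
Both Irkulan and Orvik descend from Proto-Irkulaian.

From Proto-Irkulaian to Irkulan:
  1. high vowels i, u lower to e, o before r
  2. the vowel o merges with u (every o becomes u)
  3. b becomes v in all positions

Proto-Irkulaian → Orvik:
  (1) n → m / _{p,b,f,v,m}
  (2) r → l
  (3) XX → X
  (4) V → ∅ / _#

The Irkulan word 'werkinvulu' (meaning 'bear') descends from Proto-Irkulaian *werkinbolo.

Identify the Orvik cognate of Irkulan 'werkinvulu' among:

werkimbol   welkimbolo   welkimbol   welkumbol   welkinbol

Orvik: start from *werkinbolo.
  rule 1 (nasal place assimilation): werkinbolo → werkimbolo
  rule 2 (unconditioned shift): werkimbolo → welkimbolo
  rule 3: no change — welkimbolo
  rule 4 (apocope): welkimbolo → welkimbol
  ⇒ Orvik welkimbol
Among the options, 'welkimbol' alone shows every Orvik change applied in order.

welkimbol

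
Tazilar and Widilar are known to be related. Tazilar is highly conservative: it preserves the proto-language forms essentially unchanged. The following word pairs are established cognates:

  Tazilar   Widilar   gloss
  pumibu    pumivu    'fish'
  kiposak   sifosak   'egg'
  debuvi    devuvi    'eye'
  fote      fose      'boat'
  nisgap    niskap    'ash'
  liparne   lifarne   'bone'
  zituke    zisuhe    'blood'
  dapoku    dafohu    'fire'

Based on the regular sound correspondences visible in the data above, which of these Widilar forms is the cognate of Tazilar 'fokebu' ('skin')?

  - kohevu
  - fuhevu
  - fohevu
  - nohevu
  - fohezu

fohevu

zituke ~ zisuhe — Tazilar k corresponds to Widilar h between vowels (before a front vowel).
pumibu ~ pumivu, debuvi ~ devuvi — Tazilar b corresponds to Widilar v between vowels (before a back vowel).
Applying these to Tazilar 'fokebu':
  fokebu → fohebu   (k→h between vowels (before a front vowel))
  fohebu → fohevu   (b→v between vowels (before a back vowel))
So the Widilar cognate is 'fohevu'.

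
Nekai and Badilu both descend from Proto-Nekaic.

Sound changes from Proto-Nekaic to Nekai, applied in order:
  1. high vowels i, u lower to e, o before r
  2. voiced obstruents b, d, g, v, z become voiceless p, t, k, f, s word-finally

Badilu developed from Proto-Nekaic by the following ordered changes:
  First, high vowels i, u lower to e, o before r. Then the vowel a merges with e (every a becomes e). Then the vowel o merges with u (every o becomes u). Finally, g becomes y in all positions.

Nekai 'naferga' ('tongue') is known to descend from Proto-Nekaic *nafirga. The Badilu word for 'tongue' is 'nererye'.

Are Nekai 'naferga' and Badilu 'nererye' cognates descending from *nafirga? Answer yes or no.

no

Derive the expected Badilu reflex of *nafirga:
Badilu: *nafirga
  nafirga → naferga   [pre-rhotic lowering]
  naferga → neferge   [vowel merger]
  neferge (rule 3 does not apply)
  neferge → neferye   [unconditioned shift]
  giving Badilu neferye.
The regular Badilu reflex would be 'neferye', but the attested form is 'nererye'. The correspondence is irregular, so they are not cognates (the Badilu form has a different source).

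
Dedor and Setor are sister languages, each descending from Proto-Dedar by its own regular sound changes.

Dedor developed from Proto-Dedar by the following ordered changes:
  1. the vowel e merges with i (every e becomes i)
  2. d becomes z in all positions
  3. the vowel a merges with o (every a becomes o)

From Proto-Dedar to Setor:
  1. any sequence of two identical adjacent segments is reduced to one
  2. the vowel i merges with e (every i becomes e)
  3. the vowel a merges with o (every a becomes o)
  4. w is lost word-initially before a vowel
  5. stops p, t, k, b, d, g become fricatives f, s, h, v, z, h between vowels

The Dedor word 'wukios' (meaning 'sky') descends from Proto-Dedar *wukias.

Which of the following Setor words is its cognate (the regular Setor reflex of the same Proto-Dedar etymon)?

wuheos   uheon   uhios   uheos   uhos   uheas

uheos

Setor: *wukias
  wukias (rule 1 does not apply)
  wukias → wukeas   [vowel merger]
  wukeas → wukeos   [vowel merger]
  wukeos → ukeos   [glide loss]
  ukeos → uheos   [intervocalic lenition]
  giving Setor uheos.
The other candidates each miss or misapply at least one Setor change.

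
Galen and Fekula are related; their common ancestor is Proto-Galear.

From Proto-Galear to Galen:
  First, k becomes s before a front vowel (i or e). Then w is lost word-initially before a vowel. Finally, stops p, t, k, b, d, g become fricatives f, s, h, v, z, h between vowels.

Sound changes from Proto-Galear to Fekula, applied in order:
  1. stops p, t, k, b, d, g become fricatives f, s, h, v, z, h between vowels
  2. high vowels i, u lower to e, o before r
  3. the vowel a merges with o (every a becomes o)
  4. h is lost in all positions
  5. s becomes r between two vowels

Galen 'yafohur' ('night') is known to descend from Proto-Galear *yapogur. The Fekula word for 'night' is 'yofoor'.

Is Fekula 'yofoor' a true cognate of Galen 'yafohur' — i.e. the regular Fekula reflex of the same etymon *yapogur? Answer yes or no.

Derive the expected Fekula reflex of *yapogur:
Fekula: start from *yapogur.
  rule 1 (intervocalic lenition): yapogur → yafohur
  rule 2 (pre-rhotic lowering): yafohur → yafohor
  rule 3 (vowel merger): yafohor → yofohor
  rule 4 (h-loss): yofohor → yofoor
  rule 5: no change — yofoor
  ⇒ Fekula yofoor
Fekula 'yofoor' matches the regular reflex exactly, so the pair is cognate.

yes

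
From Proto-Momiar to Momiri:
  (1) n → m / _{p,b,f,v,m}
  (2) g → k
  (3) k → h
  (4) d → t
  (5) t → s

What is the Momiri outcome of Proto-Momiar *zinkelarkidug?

Momiri: *zinkelarkidug > zinkelarkiduk > zinhelarhiduh > zinhelarhituh > zinhelarhisuh  (by unconditioned shift, unconditioned shift, unconditioned shift, unconditioned shift)

zinhelarhisuh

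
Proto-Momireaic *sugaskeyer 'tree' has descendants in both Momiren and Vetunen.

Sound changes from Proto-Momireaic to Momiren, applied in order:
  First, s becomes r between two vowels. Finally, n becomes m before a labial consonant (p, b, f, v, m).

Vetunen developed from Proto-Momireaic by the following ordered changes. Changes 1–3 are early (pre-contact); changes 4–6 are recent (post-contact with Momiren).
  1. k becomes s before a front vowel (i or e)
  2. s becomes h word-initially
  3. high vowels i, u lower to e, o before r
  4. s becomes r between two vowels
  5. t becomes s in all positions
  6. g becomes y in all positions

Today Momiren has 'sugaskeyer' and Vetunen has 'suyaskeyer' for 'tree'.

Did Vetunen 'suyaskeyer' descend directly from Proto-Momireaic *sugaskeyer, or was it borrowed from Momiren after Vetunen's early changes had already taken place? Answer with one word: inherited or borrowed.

If inherited, *sugaskeyer would pass through all of Vetunen's changes:
Vetunen: *sugaskeyer > sugasseyer > hugasseyer > huyasseyer  (by palatalisation, debuccalisation, unconditioned shift)
If borrowed from Momiren 'sugaskeyer' after the early changes, it would undergo only the recent ones:
  rule 4 (rhotacism): no change (sugaskeyer)
  rule 5 (unconditioned shift): no change (sugaskeyer)
  rule 6 (unconditioned shift): sugaskeyer → suyaskeyer
  ⇒ as a loan: suyaskeyer
Vetunen 'suyaskeyer' matches the loan outcome 'suyaskeyer', not the inherited 'huyasseyer' — it skipped the early Vetunen changes, so it was borrowed from Momiren.

borrowed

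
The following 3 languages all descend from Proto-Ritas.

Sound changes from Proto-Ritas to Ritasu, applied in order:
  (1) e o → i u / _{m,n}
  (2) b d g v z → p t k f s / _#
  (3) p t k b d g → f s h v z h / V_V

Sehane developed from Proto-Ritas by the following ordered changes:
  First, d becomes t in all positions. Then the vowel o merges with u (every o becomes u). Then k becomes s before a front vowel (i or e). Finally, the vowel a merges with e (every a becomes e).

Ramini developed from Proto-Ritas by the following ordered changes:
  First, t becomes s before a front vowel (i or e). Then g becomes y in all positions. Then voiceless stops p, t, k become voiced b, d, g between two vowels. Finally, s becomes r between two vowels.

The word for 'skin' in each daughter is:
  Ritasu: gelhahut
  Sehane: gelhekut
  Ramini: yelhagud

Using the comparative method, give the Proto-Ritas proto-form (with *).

*gelhakud

Position 8: Ritasu has t, Sehane has t, Ramini has d. Taking the neighbouring segments as reconstructed: Ritasu t could go back to *t or *d; Sehane t could go back to *t or *d; Ramini d can only go back to *d — the one source consistent with every daughter is *d.
Position 5: Ritasu has a, Sehane has e, Ramini has a. Ritasu preserves a here (none of its changes turn any other segment into a), so the proto-segment is *a.
Position 6: Ritasu has h, Sehane has k, Ramini has g. Sehane preserves k here (none of its changes turn any other segment into k), so the proto-segment is *k.
Continuing position by position gives *gelhakud; check it forward:
Ritasu: *gelhakud
  gelhakud (rule 1 does not apply)
  gelhakud → gelhakut   [final devoicing]
  gelhakut → gelhahut   [intervocalic lenition]
  giving Ritasu gelhahut.
Sehane: *gelhakud > gelhakut > gelhekut  (by unconditioned shift, vowel merger)
Ramini: start from *gelhakud.
  rule 1: no change — gelhakud
  rule 2 (unconditioned shift): gelhakud → yelhakud
  rule 3 (intervocalic voicing): yelhakud → yelhagud
  rule 4: no change — yelhagud
  ⇒ Ramini yelhagud
Only *gelhakud yields all of Ritasu gelhahut, Sehane gelhekut, Ramini yelhagud.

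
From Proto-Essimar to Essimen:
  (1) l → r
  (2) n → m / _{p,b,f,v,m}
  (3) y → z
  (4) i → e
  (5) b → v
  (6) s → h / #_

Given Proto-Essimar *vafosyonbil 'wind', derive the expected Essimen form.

vafoszomver

Essimen: *vafosyonbil > vafosyonbir > vafosyombir > vafoszombir > vafoszomber > vafoszomver  (by unconditioned shift, nasal place assimilation, unconditioned shift, vowel merger, unconditioned shift)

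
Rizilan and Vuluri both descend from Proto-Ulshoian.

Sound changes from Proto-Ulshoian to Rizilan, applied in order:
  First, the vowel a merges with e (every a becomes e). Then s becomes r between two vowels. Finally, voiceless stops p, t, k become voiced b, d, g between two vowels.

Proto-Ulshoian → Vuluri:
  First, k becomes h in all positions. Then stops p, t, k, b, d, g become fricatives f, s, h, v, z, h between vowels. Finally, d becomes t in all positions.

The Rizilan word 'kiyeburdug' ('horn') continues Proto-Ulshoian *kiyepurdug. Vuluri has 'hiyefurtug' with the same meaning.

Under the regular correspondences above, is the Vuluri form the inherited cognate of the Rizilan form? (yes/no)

Derive the expected Vuluri reflex of *kiyepurdug:
Vuluri: *kiyepurdug
  kiyepurdug → hiyepurdug   [unconditioned shift]
  hiyepurdug → hiyefurdug   [intervocalic lenition]
  hiyefurdug → hiyefurtug   [unconditioned shift]
  giving Vuluri hiyefurtug.
Vuluri 'hiyefurtug' matches the regular reflex exactly, so the pair is cognate.

yes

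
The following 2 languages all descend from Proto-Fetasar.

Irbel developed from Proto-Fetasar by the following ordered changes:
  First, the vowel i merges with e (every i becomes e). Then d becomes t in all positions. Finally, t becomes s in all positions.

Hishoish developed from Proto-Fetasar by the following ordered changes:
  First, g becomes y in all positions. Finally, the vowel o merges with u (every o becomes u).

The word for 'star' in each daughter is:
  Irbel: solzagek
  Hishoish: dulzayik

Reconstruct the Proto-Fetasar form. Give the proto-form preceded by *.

*dolzagik

Position 2: Irbel has o, Hishoish has u. Irbel preserves o here (none of its changes turn any other segment into o), so the proto-segment is *o.
Position 6: Irbel has g, Hishoish has y. Irbel preserves g here (none of its changes turn any other segment into g), so the proto-segment is *g.
This points to *dolzagik. Verify forward in each daughter:
Irbel: *dolzagik > dolzagek > tolzagek > solzagek  (by vowel merger, unconditioned shift, unconditioned shift)
Hishoish: *dolzagik > dolzayik > dulzayik  (by unconditioned shift, vowel merger)
Only *dolzagik yields all of Irbel solzagek, Hishoish dulzayik.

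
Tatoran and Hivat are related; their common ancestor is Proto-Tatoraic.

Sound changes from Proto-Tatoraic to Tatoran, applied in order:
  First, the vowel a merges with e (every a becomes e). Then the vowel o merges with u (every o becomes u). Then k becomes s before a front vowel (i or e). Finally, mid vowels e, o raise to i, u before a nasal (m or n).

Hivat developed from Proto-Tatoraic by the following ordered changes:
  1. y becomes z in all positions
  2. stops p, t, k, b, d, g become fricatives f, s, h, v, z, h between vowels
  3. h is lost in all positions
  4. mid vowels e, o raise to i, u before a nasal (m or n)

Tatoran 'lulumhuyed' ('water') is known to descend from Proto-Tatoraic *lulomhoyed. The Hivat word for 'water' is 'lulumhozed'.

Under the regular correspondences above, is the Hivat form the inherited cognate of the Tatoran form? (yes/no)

Derive the expected Hivat reflex of *lulomhoyed:
Hivat: *lulomhoyed
  lulomhoyed → lulomhozed   [unconditioned shift]
  lulomhozed (rule 2 does not apply)
  lulomhozed → lulomozed   [h-loss]
  lulomozed → lulumozed   [pre-nasal raising]
  giving Hivat lulumozed.
The regular Hivat reflex would be 'lulumozed', but the attested form is 'lulumhozed'. The correspondence is irregular, so they are not cognates (the Hivat form has a different source).

no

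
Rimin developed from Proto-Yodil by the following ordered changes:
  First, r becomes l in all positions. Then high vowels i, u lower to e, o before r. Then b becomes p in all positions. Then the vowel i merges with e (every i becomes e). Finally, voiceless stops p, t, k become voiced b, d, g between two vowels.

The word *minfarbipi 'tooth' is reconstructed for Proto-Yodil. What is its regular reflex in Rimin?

menfalpebe

Rimin: start from *minfarbipi.
  rule 1 (unconditioned shift): minfarbipi → minfalbipi
  rule 2: no change — minfalbipi
  rule 3 (unconditioned shift): minfalbipi → minfalpipi
  rule 4 (vowel merger): minfalpipi → menfalpepe
  rule 5 (intervocalic voicing): menfalpepe → menfalpebe
  ⇒ Rimin menfalpebe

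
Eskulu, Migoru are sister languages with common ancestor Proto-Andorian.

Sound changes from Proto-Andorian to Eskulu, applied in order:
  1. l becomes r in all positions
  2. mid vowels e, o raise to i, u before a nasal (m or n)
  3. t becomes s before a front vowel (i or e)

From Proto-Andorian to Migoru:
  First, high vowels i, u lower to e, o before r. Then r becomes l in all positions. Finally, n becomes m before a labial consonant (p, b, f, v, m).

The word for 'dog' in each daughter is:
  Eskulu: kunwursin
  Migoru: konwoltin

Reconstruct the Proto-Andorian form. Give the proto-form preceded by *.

*konwurtin

Position 5: Eskulu has u, Migoru has o. Taking the neighbouring segments as reconstructed: Eskulu u can only go back to *u; Migoru o could go back to *o or *u — the one source consistent with every daughter is *u.
Position 2: Eskulu has u, Migoru has o. Taking the neighbouring segments as reconstructed: Eskulu u could go back to *o or *u; Migoru o can only go back to *o — the one source consistent with every daughter is *o.
Position 7: Eskulu has s, Migoru has t. Migoru preserves t here (none of its changes turn any other segment into t), so the proto-segment is *t.
This points to *konwurtin. Verify forward in each daughter:
Eskulu: *konwurtin
  konwurtin (rule 1 does not apply)
  konwurtin → kunwurtin   [pre-nasal raising]
  kunwurtin → kunwursin   [palatalisation]
  giving Eskulu kunwursin.
Migoru: start from *konwurtin.
  rule 1 (pre-rhotic lowering): konwurtin → konwortin
  rule 2 (unconditioned shift): konwortin → konwoltin
  rule 3: no change — konwoltin
  ⇒ Migoru konwoltin
Only *konwurtin yields all of Eskulu kunwursin, Migoru konwoltin.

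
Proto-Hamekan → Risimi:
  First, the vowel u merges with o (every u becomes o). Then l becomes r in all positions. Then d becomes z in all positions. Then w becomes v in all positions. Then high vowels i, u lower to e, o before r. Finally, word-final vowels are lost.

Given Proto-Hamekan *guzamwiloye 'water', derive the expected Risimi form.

gozamveroy

Risimi: start from *guzamwiloye.
  rule 1 (vowel merger): guzamwiloye → gozamwiloye
  rule 2 (unconditioned shift): gozamwiloye → gozamwiroye
  rule 3: no change — gozamwiroye
  rule 4 (unconditioned shift): gozamwiroye → gozamviroye
  rule 5 (pre-rhotic lowering): gozamviroye → gozamveroye
  rule 6 (apocope): gozamveroye → gozamveroy
  ⇒ Risimi gozamveroy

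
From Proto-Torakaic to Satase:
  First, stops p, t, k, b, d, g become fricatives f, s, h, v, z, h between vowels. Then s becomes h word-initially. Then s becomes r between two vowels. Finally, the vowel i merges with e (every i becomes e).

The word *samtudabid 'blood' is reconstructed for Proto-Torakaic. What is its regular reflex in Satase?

Satase: *samtudabid
  samtudabid → samtuzavid   [intervocalic lenition]
  samtuzavid → hamtuzavid   [debuccalisation]
  hamtuzavid (rule 3 does not apply)
  hamtuzavid → hamtuzaved   [vowel merger]
  giving Satase hamtuzaved.

hamtuzaved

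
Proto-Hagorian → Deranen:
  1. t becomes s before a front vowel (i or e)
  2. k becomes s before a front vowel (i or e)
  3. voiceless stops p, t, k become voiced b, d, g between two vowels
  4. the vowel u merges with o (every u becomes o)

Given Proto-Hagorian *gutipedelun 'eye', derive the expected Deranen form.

gosibedelon

Deranen: *gutipedelun > gusipedelun > gusibedelun > gosibedelon  (by palatalisation, intervocalic voicing, vowel merger)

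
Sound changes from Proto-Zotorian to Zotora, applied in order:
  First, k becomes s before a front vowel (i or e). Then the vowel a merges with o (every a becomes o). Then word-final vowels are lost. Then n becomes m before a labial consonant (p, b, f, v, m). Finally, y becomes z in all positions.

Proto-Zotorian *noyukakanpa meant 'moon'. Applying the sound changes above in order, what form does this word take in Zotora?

nozukokomp

Zotora: *noyukakanpa
  noyukakanpa (rule 1 does not apply)
  noyukakanpa → noyukokonpo   [vowel merger]
  noyukokonpo → noyukokonp   [apocope]
  noyukokonp → noyukokomp   [nasal place assimilation]
  noyukokomp → nozukokomp   [unconditioned shift]
  giving Zotora nozukokomp.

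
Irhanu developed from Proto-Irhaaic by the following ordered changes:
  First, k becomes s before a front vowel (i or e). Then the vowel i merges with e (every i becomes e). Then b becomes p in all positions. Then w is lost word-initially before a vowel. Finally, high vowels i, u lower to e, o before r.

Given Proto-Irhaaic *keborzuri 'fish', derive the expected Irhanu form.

Irhanu: start from *keborzuri.
  rule 1 (palatalisation): keborzuri → seborzuri
  rule 2 (vowel merger): seborzuri → seborzure
  rule 3 (unconditioned shift): seborzure → seporzure
  rule 4: no change — seporzure
  rule 5 (pre-rhotic lowering): seporzure → seporzore
  ⇒ Irhanu seporzore

seporzore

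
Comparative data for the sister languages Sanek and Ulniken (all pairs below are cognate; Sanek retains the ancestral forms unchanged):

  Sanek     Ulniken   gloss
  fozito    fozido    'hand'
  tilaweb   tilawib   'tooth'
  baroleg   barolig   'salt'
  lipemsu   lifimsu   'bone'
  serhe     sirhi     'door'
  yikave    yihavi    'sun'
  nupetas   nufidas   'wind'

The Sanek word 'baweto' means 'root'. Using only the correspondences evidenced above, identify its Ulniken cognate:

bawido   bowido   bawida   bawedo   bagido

bawido

baroleg ~ barolig, nupetas ~ nufidas — Sanek e corresponds to Ulniken i after a consonant, before a consonant other than r, m, n, p, b, f, v.
fozito ~ fozido — Sanek t corresponds to Ulniken d between vowels (before a back vowel).
Applying these to Sanek 'baweto':
  baweto → bawito   (e→i after a consonant, before a consonant other than r, m, n, p, b, f, v)
  bawito → bawido   (t→d between vowels (before a back vowel))
So the Ulniken cognate is 'bawido'.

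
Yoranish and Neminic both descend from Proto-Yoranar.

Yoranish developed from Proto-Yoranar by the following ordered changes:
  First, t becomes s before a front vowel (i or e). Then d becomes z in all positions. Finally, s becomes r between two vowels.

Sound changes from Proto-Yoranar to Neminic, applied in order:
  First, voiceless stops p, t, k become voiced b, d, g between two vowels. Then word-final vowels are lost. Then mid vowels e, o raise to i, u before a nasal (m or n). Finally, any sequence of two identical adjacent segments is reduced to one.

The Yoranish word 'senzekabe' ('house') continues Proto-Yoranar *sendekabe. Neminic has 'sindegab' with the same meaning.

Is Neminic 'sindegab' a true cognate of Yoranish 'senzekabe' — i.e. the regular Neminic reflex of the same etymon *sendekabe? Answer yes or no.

yes

Derive the expected Neminic reflex of *sendekabe:
Neminic: *sendekabe > sendegabe > sendegab > sindegab  (by intervocalic voicing, apocope, pre-nasal raising)
Neminic 'sindegab' matches the regular reflex exactly, so the pair is cognate.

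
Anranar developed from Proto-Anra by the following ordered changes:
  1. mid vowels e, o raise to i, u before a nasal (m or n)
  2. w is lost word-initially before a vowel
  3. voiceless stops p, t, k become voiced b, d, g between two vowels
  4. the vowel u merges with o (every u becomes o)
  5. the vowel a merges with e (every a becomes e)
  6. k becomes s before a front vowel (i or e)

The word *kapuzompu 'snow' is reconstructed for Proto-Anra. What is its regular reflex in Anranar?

sebozompo

Anranar: start from *kapuzompu.
  rule 1 (pre-nasal raising): kapuzompu → kapuzumpu
  rule 2: no change — kapuzumpu
  rule 3 (intervocalic voicing): kapuzumpu → kabuzumpu
  rule 4 (vowel merger): kabuzumpu → kabozompo
  rule 5 (vowel merger): kabozompo → kebozompo
  rule 6 (palatalisation): kebozompo → sebozompo
  ⇒ Anranar sebozompo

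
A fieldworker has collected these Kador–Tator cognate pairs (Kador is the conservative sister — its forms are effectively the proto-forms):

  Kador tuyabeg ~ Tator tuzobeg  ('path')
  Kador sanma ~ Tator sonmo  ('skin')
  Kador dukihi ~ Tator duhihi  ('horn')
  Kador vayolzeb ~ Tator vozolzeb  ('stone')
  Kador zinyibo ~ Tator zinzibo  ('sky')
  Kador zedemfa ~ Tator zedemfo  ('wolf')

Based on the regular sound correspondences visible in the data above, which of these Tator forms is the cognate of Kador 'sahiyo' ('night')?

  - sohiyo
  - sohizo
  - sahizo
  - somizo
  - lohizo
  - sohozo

vayolzeb ~ vozolzeb — Kador a corresponds to Tator o after a consonant, before a consonant other than r, m, n, p, b, f, v.
vayolzeb ~ vozolzeb — Kador y corresponds to Tator z between vowels (before a back vowel).
Applying these to Kador 'sahiyo':
  sahiyo → sohiyo   (a→o after a consonant, before a consonant other than r, m, n, p, b, f, v)
  sohiyo → sohizo   (y→z between vowels (before a back vowel))
So the Tator cognate is 'sohizo'.

sohizo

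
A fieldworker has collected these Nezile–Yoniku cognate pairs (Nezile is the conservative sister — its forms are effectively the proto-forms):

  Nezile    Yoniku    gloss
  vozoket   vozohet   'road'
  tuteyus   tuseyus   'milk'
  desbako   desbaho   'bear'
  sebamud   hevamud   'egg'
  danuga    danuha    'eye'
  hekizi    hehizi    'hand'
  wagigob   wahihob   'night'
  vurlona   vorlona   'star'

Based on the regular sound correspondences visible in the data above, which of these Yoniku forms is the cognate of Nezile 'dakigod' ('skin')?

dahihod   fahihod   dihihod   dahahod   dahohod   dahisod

dahihod

hekizi ~ hehizi — Nezile k corresponds to Yoniku h between vowels (before a front vowel).
wagigob ~ wahihob — Nezile g corresponds to Yoniku h between vowels (before a back vowel).
Applying these to Nezile 'dakigod':
  dakigod → dahigod   (k→h between vowels (before a front vowel))
  dahigod → dahihod   (g→h between vowels (before a back vowel))
So the Yoniku cognate is 'dahihod'.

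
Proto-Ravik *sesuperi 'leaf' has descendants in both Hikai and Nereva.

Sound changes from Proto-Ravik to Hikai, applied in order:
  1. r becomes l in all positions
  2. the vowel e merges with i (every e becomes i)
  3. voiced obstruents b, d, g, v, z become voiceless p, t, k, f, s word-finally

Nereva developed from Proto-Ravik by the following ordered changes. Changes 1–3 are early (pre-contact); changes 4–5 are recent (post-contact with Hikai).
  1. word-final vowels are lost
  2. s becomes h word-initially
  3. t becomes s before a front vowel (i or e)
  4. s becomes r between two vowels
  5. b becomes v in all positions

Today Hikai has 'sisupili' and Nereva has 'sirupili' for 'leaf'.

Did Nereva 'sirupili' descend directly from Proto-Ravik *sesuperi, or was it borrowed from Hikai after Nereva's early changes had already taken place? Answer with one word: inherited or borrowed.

If inherited, *sesuperi would pass through all of Nereva's changes:
Nereva: *sesuperi > sesuper > hesuper > heruper  (by apocope, debuccalisation, rhotacism)
If borrowed from Hikai 'sisupili' after the early changes, it would undergo only the recent ones:
  rule 4 (rhotacism): sisupili → sirupili
  rule 5 (unconditioned shift): no change (sirupili)
  ⇒ as a loan: sirupili
Nereva 'sirupili' matches the loan outcome 'sirupili', not the inherited 'heruper' — it skipped the early Nereva changes, so it was borrowed from Hikai.

borrowed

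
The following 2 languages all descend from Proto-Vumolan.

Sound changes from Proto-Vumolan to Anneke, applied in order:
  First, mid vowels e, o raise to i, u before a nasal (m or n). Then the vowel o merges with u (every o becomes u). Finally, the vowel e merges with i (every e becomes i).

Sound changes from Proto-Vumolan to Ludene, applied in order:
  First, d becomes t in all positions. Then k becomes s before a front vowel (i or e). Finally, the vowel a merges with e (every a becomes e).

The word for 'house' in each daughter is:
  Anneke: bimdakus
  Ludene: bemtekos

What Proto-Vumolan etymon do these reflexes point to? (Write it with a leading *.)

Position 4: Anneke has d, Ludene has t. Anneke preserves d here (none of its changes turn any other segment into d), so the proto-segment is *d.
Position 2: Anneke has i, Ludene has e. Taking the neighbouring segments as reconstructed: Anneke i could go back to *e or *i; Ludene e could go back to *a or *e — the one source consistent with every daughter is *e.
Verify the candidate proto-form against each daughter:
Anneke: start from *bemdakos.
  rule 1 (pre-nasal raising): bemdakos → bimdakos
  rule 2 (vowel merger): bimdakos → bimdakus
  rule 3: no change — bimdakus
  ⇒ Anneke bimdakus
Ludene: *bemdakos
  bemdakos → bemtakos   [unconditioned shift]
  bemtakos (rule 2 does not apply)
  bemtakos → bemtekos   [vowel merger]
  giving Ludene bemtekos.
*bemdakos is the unique common source.

*bemdakos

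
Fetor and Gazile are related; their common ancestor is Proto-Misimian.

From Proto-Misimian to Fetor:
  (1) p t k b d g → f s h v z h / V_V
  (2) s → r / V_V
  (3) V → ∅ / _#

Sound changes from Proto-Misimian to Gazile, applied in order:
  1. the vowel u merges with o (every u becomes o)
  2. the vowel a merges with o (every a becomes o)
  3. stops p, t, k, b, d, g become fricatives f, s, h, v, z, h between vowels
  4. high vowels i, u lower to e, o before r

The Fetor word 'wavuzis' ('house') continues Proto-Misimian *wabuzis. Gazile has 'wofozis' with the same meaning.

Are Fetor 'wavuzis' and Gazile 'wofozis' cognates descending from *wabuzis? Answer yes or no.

no

Derive the expected Gazile reflex of *wabuzis:
Gazile: start from *wabuzis.
  rule 1 (vowel merger): wabuzis → wabozis
  rule 2 (vowel merger): wabozis → wobozis
  rule 3 (intervocalic lenition): wobozis → wovozis
  rule 4: no change — wovozis
  ⇒ Gazile wovozis
The regular Gazile reflex would be 'wovozis', but the attested form is 'wofozis'. The correspondence is irregular, so they are not cognates (the Gazile form has a different source).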